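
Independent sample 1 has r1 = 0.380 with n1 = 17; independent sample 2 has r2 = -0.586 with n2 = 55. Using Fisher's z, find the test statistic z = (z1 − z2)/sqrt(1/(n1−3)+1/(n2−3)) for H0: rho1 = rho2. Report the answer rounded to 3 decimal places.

3.559

Fisher z-transforms: z1 = atanh(0.380) = 0.400060, z2 = atanh(-0.586) = -0.671552; difference d = 1.071612
Var(d) = 1/14 + 1/52 = 0.0714286 + 0.0192308 = 0.0906594
z = d/√Var(d) = 1.071612 / √0.0906594 = 1.071612 / 0.301097 = 3.559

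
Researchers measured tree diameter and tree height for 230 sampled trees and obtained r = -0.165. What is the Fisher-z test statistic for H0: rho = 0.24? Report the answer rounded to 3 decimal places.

-6.197

Fisher z: atanh(-0.165) = -0.166522, atanh(0.24) = 0.244774
z = (z_r − z_0)·√(n−3) = (-0.166522 − 0.244774)·√227 = -0.411296 · 15.066519 = -6.197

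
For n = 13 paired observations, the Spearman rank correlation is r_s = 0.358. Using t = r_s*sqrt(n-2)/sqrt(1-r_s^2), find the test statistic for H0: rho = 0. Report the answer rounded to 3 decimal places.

1.272

1 − r_s² = 1 − 0.128164 = 0.871836;  √(1−r_s²) = 0.933722
√(n−2) = √11 = 3.316625
t = r_s·√(n−2)/√(1−r_s²) = 0.358 · 3.316625 / 0.933722 = 1.272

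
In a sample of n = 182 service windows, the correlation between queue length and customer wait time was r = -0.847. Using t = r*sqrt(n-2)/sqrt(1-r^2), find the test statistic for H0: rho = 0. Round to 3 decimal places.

-21.377

1 − r² = 1 − 0.717409 = 0.282591;  √(1−r²) = 0.531593
√(n−2) = √180 = 13.416408
t = r·√(n−2)/√(1−r²) = -0.847 · 13.416408 / 0.531593 = -21.377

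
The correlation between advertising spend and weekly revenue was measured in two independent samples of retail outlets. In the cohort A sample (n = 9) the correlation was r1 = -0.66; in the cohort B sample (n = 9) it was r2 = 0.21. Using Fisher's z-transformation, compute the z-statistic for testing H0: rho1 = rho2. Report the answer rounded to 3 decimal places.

Fisher z-transforms: z1 = atanh(-0.66) = -0.792814, z2 = atanh(0.21) = 0.213171; difference d = -1.005985
Var(d) = 1/6 + 1/6 = 0.1666667 + 0.1666667 = 0.3333334
z = d/√Var(d) = -1.005985 / √0.3333334 = -1.005985 / 0.577350 = -1.742

-1.742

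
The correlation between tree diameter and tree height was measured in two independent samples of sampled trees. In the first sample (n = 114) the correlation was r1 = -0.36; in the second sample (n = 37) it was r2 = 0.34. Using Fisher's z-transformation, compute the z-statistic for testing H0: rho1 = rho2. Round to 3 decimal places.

-3.729

Fisher z-transforms: z1 = atanh(-0.36) = -0.376886, z2 = atanh(0.34) = 0.354093; difference d = -0.730979
Var(d) = 1/111 + 1/34 = 0.0090090 + 0.0294118 = 0.0384208
z = d/√Var(d) = -0.730979 / √0.0384208 = -0.730979 / 0.196012 = -3.729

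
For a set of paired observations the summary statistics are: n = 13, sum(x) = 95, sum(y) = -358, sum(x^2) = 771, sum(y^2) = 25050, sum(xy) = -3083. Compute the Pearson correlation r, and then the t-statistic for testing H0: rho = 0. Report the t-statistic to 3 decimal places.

S_xy = nΣxy − ΣxΣy = 13·(-3083) − 95·(-358) = -40079 − (-34010) = -6069
S_xx = nΣx² − (Σx)² = 13·771 − 95² = 10023 − 9025 = 998
S_yy = nΣy² − (Σy)² = 13·25050 − (-358)² = 325650 − 128164 = 197486
r = S_xy / √(S_xx·S_yy) = -6069 / √(998·197486) = -6069 / √197091028 = -6069 / 14038.9112 = -0.4323
t = r·√(n−2)/√(1−r²) = -0.4323·√11 / √(1−0.186883) = -1.433777 / 0.901730 = -1.590

-1.590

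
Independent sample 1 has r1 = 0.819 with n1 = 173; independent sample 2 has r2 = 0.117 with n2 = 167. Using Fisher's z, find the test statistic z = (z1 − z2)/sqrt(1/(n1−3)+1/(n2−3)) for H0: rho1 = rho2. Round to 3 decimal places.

9.467

Fisher z-transforms: z1 = atanh(0.819) = 1.153773, z2 = atanh(0.117) = 0.117538; difference d = 1.036235
Var(d) = 1/170 + 1/164 = 0.0058824 + 0.0060976 = 0.0119800
z = d/√Var(d) = 1.036235 / √0.0119800 = 1.036235 / 0.109453 = 9.467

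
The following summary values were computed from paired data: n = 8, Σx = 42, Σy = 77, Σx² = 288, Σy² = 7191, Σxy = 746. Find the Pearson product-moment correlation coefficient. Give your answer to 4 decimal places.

S_xy = nΣxy − ΣxΣy = 8·746 − 42·77 = 5968 − 3234 = 2734
S_xx = nΣx² − (Σx)² = 8·288 − 42² = 2304 − 1764 = 540
S_yy = nΣy² − (Σy)² = 8·7191 − 77² = 57528 − 5929 = 51599
r = S_xy / √(S_xx·S_yy) = 2734 / √(540·51599) = 2734 / √27863460 = 2734 / 5278.5850 = 0.5179

0.5179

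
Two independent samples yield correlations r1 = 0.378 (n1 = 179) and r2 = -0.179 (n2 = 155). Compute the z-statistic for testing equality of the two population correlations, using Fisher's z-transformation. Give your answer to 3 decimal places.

z1 = atanh(0.378) = 0.397724,  z2 = atanh(-0.179) = -0.180949
SE = √(1/(n1−3) + 1/(n2−3)) = √(1/176 + 1/152) = √(0.0056818 + 0.0065789) = √0.0122607 = 0.110728
z = (z1 − z2)/SE = (0.397724 − (-0.180949)) / 0.110728 = 0.578673 / 0.110728 = 5.226

5.226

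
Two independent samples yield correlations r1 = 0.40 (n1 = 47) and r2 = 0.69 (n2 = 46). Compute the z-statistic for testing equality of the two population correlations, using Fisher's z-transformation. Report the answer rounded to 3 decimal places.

Fisher z-transforms: z1 = atanh(0.40) = 0.423649, z2 = atanh(0.69) = 0.847956; difference d = -0.424307
Var(d) = 1/44 + 1/43 = 0.0227273 + 0.0232558 = 0.0459831
z = d/√Var(d) = -0.424307 / √0.0459831 = -0.424307 / 0.214437 = -1.979

-1.979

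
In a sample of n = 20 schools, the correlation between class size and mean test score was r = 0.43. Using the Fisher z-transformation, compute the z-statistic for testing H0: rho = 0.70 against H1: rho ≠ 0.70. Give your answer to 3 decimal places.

z_r = atanh(0.43) = 0.459897,  z_0 = atanh(0.70) = 0.867301
SE = 1/√(n−3) = 1/√17 = 0.242536
z = (z_r − z_0)/SE = (0.459897 − 0.867301) / 0.242536 = -0.407404 / 0.242536 = -1.680

-1.680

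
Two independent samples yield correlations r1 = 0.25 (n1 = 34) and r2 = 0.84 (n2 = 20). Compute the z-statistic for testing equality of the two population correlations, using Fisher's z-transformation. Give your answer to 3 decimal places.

Fisher z-transforms: z1 = atanh(0.25) = 0.255413, z2 = atanh(0.84) = 1.221174; difference d = -0.965761
Var(d) = 1/31 + 1/17 = 0.0322581 + 0.0588235 = 0.0910816
z = d/√Var(d) = -0.965761 / √0.0910816 = -0.965761 / 0.301797 = -3.200

-3.200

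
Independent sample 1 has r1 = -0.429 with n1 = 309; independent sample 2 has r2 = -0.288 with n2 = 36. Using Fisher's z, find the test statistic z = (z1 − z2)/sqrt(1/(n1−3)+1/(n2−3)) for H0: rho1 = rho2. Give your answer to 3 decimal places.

-0.886

z1 = atanh(-0.429) = -0.458670,  z2 = atanh(-0.288) = -0.296384
SE = √(1/(n1−3) + 1/(n2−3)) = √(1/306 + 1/33) = √(0.0032680 + 0.0303030) = √0.0335710 = 0.183224
z = (z1 − z2)/SE = (-0.458670 − (-0.296384)) / 0.183224 = -0.162286 / 0.183224 = -0.886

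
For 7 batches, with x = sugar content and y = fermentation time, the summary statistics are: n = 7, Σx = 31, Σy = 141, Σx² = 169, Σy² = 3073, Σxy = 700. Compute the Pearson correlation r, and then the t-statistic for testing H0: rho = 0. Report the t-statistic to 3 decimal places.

S_xy = nΣxy − ΣxΣy = 7·700 − 31·141 = 4900 − 4371 = 529
S_xx = nΣx² − (Σx)² = 7·169 − 31² = 1183 − 961 = 222
S_yy = nΣy² − (Σy)² = 7·3073 − 141² = 21511 − 19881 = 1630
r = S_xy / √(S_xx·S_yy) = 529 / √(222·1630) = 529 / √361860 = 529 / 601.5480 = 0.8794
t = r·√(n−2)/√(1−r²) = 0.8794·√5 / √(1−0.773344) = 1.966398 / 0.476084 = 4.130

4.130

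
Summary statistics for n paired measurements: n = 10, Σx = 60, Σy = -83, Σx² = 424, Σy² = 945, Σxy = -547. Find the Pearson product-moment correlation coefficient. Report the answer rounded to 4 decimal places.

S_xy = nΣxy − ΣxΣy = 10·(-547) − 60·(-83) = -5470 − (-4980) = -490
S_xx = nΣx² − (Σx)² = 10·424 − 60² = 4240 − 3600 = 640
S_yy = nΣy² − (Σy)² = 10·945 − (-83)² = 9450 − 6889 = 2561
r = S_xy / √(S_xx·S_yy) = -490 / √(640·2561) = -490 / √1639040 = -490 / 1280.2500 = -0.3827

-0.3827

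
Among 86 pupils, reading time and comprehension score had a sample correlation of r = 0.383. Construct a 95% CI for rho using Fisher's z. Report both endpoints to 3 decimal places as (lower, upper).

(0.186, 0.550)

Fisher z: z_r = atanh(r) = ½·ln((1+0.383)/(1−0.383)) = 0.403571
SE(z) = 1/√(n−3) = 1/√83 = 0.109764
95% ⇒ z* = 1.960; margin = 1.960·0.109764 = 0.215137
CI on z-scale: (0.188434, 0.618708)
Back-transform: tanh(0.188434) = 0.186235, tanh(0.618708) = 0.550228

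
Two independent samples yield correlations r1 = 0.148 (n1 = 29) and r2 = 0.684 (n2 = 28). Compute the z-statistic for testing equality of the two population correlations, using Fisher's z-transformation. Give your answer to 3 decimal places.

z1 = atanh(0.148) = 0.149095,  z2 = atanh(0.684) = 0.836592
SE = √(1/(n1−3) + 1/(n2−3)) = √(1/26 + 1/25) = √(0.0384615 + 0.0400000) = √0.0784615 = 0.280110
z = (z1 − z2)/SE = (0.149095 − 0.836592) / 0.280110 = -0.687497 / 0.280110 = -2.454

-2.454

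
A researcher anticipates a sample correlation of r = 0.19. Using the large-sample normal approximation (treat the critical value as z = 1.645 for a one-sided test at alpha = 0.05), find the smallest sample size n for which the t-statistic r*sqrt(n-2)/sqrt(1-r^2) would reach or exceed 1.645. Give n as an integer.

r√(n−2)/√(1−r²) ≥ 1.645  ⇔  n−2 ≥ (1.645)²·(1−r²)/r²
(1−r²)/r² = (1−0.0361)/0.0361 = 26.7008
n ≥ 2 + 2.706025·26.7008 = 2 + 72.2530 = 74.2530
⌈74.2530⌉ = 75

75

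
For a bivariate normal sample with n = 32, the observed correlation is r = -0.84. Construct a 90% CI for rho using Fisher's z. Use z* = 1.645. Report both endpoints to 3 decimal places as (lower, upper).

z_r = atanh(-0.84) = -1.221174;  SE = 1/√(n−3) = 1/√29 = 0.185695
z-limits: -1.221174 ± 1.645·0.185695 = -1.221174 ± 0.305468 = [-1.526642, -0.915706]
ρ-limits: (tanh -1.526642, tanh -0.915706) = (-0.910, -0.724)

(-0.910, -0.724)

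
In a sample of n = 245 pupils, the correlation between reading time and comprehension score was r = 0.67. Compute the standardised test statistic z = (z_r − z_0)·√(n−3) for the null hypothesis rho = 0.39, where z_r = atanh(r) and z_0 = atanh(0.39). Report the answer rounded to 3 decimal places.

z_r = atanh(0.67) = 0.810743,  z_0 = atanh(0.39) = 0.411800
SE = 1/√(n−3) = 1/√242 = 0.064282
z = (z_r − z_0)/SE = (0.810743 − 0.411800) / 0.064282 = 0.398943 / 0.064282 = 6.206

6.206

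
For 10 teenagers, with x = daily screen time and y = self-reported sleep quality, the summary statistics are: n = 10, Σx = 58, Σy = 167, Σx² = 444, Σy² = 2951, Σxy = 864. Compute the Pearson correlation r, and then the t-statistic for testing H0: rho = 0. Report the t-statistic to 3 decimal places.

-3.669

S_xy = nΣxy − ΣxΣy = 10·864 − 58·167 = 8640 − 9686 = -1046
S_xx = nΣx² − (Σx)² = 10·444 − 58² = 4440 − 3364 = 1076
S_yy = nΣy² − (Σy)² = 10·2951 − 167² = 29510 − 27889 = 1621
r = S_xy / √(S_xx·S_yy) = -1046 / √(1076·1621) = -1046 / √1744196 = -1046 / 1320.6801 = -0.7920
t = r·√(n−2)/√(1−r²) = -0.7920·√8 / √(1−0.627264) = -2.240114 / 0.610521 = -3.669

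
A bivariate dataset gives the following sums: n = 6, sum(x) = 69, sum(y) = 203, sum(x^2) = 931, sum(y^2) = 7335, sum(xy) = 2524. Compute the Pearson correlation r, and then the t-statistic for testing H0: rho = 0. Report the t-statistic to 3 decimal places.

2.254

S_xy = nΣxy − ΣxΣy = 6·2524 − 69·203 = 15144 − 14007 = 1137
S_xx = nΣx² − (Σx)² = 6·931 − 69² = 5586 − 4761 = 825
S_yy = nΣy² − (Σy)² = 6·7335 − 203² = 44010 − 41209 = 2801
r = S_xy / √(S_xx·S_yy) = 1137 / √(825·2801) = 1137 / √2310825 = 1137 / 1520.1398 = 0.7480
t = r·√(n−2)/√(1−r²) = 0.7480·√4 / √(1−0.559504) = 1.496000 / 0.663699 = 2.254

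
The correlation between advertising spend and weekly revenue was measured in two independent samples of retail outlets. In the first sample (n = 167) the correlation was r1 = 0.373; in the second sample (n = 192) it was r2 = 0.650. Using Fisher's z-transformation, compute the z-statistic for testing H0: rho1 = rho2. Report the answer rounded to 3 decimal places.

z1 = atanh(0.373) = 0.391903,  z2 = atanh(0.650) = 0.775299
SE = √(1/(n1−3) + 1/(n2−3)) = √(1/164 + 1/189) = √(0.0060976 + 0.0052910) = √0.0113886 = 0.106717
z = (z1 − z2)/SE = (0.391903 − 0.775299) / 0.106717 = -0.383396 / 0.106717 = -3.593

-3.593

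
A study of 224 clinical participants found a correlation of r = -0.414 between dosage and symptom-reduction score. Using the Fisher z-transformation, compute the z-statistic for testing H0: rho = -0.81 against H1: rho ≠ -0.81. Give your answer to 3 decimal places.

z_r = atanh(-0.414) = -0.440429,  z_0 = atanh(-0.81) = -1.127029
SE = 1/√(n−3) = 1/√221 = 0.067267
z = (z_r − z_0)/SE = (-0.440429 − (-1.127029)) / 0.067267 = 0.686600 / 0.067267 = 10.207

10.207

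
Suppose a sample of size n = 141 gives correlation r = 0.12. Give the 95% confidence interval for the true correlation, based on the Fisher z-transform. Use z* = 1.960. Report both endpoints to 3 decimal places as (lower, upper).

(-0.046, 0.280)

z_r = atanh(0.12) = 0.120581;  SE = 1/√(n−3) = 1/√138 = 0.085126
z-limits: 0.120581 ± 1.960·0.085126 = 0.120581 ± 0.166847 = [-0.046266, 0.287428]
ρ-limits: (tanh -0.046266, tanh 0.287428) = (-0.046, 0.280)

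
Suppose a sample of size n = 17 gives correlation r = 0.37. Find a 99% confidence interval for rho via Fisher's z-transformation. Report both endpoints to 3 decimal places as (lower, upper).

(-0.291, 0.792)

Fisher z: z_r = atanh(r) = ½·ln((1+0.37)/(1−0.37)) = 0.388423
SE(z) = 1/√(n−3) = 1/√14 = 0.267261
99% ⇒ z* = 2.576; margin = 2.576·0.267261 = 0.688464
CI on z-scale: (-0.300041, 1.076887)
Back-transform: tanh(-0.300041) = -0.291350, tanh(1.076887) = 0.792042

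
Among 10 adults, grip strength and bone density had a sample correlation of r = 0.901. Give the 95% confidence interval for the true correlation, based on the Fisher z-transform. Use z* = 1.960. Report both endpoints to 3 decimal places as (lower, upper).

Fisher z: z_r = atanh(r) = ½·ln((1+0.901)/(1−0.901)) = 1.477508
SE(z) = 1/√(n−3) = 1/√7 = 0.377964
95% ⇒ z* = 1.960; margin = 1.960·0.377964 = 0.740809
CI on z-scale: (0.736699, 2.218317)
Back-transform: tanh(0.736699) = 0.627147, tanh(2.218317) = 0.976605

(0.627, 0.977)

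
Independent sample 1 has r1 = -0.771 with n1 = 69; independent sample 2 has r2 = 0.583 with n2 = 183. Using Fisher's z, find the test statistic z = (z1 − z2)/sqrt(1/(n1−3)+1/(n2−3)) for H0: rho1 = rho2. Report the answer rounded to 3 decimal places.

-11.743

z1 = atanh(-0.771) = -1.022789,  z2 = atanh(0.583) = 0.666995
SE = √(1/(n1−3) + 1/(n2−3)) = √(1/66 + 1/180) = √(0.0151515 + 0.0055556) = √0.0207071 = 0.143900
z = (z1 − z2)/SE = (-1.022789 − 0.666995) / 0.143900 = -1.689784 / 0.143900 = -11.743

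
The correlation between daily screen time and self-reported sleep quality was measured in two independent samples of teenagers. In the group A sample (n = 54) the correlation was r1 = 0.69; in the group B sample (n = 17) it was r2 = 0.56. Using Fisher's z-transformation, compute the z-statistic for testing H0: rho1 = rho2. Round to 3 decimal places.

Fisher z-transforms: z1 = atanh(0.69) = 0.847956, z2 = atanh(0.56) = 0.632833; difference d = 0.215123
Var(d) = 1/51 + 1/14 = 0.0196078 + 0.0714286 = 0.0910364
z = d/√Var(d) = 0.215123 / √0.0910364 = 0.215123 / 0.301722 = 0.713

0.713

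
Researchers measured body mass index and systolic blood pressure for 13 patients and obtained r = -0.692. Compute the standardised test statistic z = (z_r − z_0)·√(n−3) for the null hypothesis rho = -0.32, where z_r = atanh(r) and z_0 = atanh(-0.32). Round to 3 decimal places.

-1.645

z_r = atanh(-0.692) = -0.851783,  z_0 = atanh(-0.32) = -0.331647
SE = 1/√(n−3) = 1/√10 = 0.316228
z = (z_r − z_0)/SE = (-0.851783 − (-0.331647)) / 0.316228 = -0.520136 / 0.316228 = -1.645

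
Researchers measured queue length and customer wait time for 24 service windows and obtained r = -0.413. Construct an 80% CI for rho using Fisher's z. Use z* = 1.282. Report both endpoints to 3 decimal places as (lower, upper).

(-0.616, -0.158)

z_r = atanh(-0.413) = -0.439223;  SE = 1/√(n−3) = 1/√21 = 0.218218
z-limits: -0.439223 ± 1.282·0.218218 = -0.439223 ± 0.279755 = [-0.718978, -0.159468]
ρ-limits: (tanh -0.718978, tanh -0.159468) = (-0.616, -0.158)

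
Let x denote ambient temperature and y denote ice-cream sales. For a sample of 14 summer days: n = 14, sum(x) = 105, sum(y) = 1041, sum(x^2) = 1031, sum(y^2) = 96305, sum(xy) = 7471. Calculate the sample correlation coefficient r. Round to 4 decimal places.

Numerator: nΣxy − (Σx)(Σy) = 14·7471 − (105)(1041) = -4711
Denominator: √[(nΣx²−(Σx)²)(nΣy²−(Σy)²)]
  nΣx²−(Σx)² = 14·1031 − 11025 = 3409;  nΣy²−(Σy)² = 14·96305 − 1083681 = 264589
  √(3409·264589) = √901983901 = 30033.0468
r = -4711 / 30033.0468 = -0.1569

-0.1569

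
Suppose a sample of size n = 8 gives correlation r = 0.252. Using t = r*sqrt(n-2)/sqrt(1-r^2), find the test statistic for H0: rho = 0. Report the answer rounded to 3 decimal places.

0.638

1 − r² = 1 − 0.063504 = 0.936496;  √(1−r²) = 0.967727
√(n−2) = √6 = 2.449490
t = r·√(n−2)/√(1−r²) = 0.252 · 2.449490 / 0.967727 = 0.638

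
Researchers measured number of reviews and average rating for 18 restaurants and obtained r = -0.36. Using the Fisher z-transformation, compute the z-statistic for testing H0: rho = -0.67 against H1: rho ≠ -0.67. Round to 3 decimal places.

Fisher z: atanh(-0.36) = -0.376886, atanh(-0.67) = -0.810743
z = (z_r − z_0)·√(n−3) = (-0.376886 − (-0.810743))·√15 = 0.433857 · 3.872983 = 1.680

1.680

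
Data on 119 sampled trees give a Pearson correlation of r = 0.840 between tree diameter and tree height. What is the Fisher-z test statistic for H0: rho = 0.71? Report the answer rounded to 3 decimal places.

3.597

Fisher z: atanh(0.840) = 1.221174, atanh(0.71) = 0.887184
z = (z_r − z_0)·√(n−3) = (1.221174 − 0.887184)·√116 = 0.333990 · 10.770330 = 3.597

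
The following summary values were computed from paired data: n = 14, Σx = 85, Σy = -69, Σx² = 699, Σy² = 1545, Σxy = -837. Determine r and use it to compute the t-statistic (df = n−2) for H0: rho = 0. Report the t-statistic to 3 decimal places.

-6.780

Numerator: nΣxy − (Σx)(Σy) = 14·(-837) − (85)(-69) = -5853
Denominator: √[(nΣx²−(Σx)²)(nΣy²−(Σy)²)]
  nΣx²−(Σx)² = 14·699 − 7225 = 2561;  nΣy²−(Σy)² = 14·1545 − 4761 = 16869
  √(2561·16869) = √43201509 = 6572.7855
r = -5853 / 6572.7855 = -0.8905
t = r·√(n−2)/√(1−r²) = -0.8905·√12 / √(1−0.792990) = -3.084782 / 0.454984 = -6.780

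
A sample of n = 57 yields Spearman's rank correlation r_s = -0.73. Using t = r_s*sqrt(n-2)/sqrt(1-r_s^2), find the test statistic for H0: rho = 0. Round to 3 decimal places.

-7.921

t = r_s·√(n−2) / √(1−r_s²) with r_s = -0.73, n = 57
  = -0.73·√55 / √(1 − 0.5329)
  = -0.73·7.416198 / 0.683447
  = -5.413825 / 0.683447 = -7.921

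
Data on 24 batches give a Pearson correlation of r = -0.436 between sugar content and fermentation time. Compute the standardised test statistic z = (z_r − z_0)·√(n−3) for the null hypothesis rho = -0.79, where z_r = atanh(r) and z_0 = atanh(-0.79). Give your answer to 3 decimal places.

Fisher z: atanh(-0.436) = -0.467281, atanh(-0.79) = -1.071432
z = (z_r − z_0)·√(n−3) = (-0.467281 − (-1.071432))·√21 = 0.604151 · 4.582576 = 2.769

2.769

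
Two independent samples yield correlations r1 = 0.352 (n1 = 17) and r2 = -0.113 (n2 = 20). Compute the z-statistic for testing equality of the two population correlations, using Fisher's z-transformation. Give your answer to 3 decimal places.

1.333

z1 = atanh(0.352) = 0.367725,  z2 = atanh(-0.113) = -0.113485
SE = √(1/(n1−3) + 1/(n2−3)) = √(1/14 + 1/17) = √(0.0714286 + 0.0588235) = √0.1302521 = 0.360905
z = (z1 − z2)/SE = (0.367725 − (-0.113485)) / 0.360905 = 0.481210 / 0.360905 = 1.333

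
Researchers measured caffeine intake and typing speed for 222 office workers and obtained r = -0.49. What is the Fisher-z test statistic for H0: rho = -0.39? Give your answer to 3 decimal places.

Fisher z: atanh(-0.49) = -0.536060, atanh(-0.39) = -0.411800
z = (z_r − z_0)·√(n−3) = (-0.536060 − (-0.411800))·√219 = -0.124260 · 14.798649 = -1.839

-1.839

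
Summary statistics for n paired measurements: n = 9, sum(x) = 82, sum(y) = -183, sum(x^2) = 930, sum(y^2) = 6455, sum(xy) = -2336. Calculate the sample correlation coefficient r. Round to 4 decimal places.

-0.9456

S_xy = nΣxy − ΣxΣy = 9·(-2336) − 82·(-183) = -21024 − (-15006) = -6018
S_xx = nΣx² − (Σx)² = 9·930 − 82² = 8370 − 6724 = 1646
S_yy = nΣy² − (Σy)² = 9·6455 − (-183)² = 58095 − 33489 = 24606
r = S_xy / √(S_xx·S_yy) = -6018 / √(1646·24606) = -6018 / √40501476 = -6018 / 6364.0770 = -0.9456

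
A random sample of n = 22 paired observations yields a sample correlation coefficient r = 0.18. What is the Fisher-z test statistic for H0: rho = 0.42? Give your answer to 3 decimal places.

z_r = atanh(0.18) = 0.181983,  z_0 = atanh(0.42) = 0.447692
SE = 1/√(n−3) = 1/√19 = 0.229416
z = (z_r − z_0)/SE = (0.181983 − 0.447692) / 0.229416 = -0.265709 / 0.229416 = -1.158

-1.158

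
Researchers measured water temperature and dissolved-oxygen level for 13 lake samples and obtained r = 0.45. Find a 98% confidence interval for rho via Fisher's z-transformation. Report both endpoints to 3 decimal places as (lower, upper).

(-0.246, 0.840)

z_r = atanh(0.45) = 0.484700;  SE = 1/√(n−3) = 1/√10 = 0.316228
z-limits: 0.484700 ± 2.326·0.316228 = 0.484700 ± 0.735546 = [-0.250846, 1.220246]
ρ-limits: (tanh -0.250846, tanh 1.220246) = (-0.246, 0.840)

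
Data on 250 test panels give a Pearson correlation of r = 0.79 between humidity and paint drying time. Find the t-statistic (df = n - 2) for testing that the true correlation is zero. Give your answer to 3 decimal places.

t = r·√(n−2) / √(1−r²) with r = 0.79, n = 250
  = 0.79·√248 / √(1 − 0.6241)
  = 0.79·15.748016 / 0.613107
  = 12.440933 / 0.613107 = 20.292

20.292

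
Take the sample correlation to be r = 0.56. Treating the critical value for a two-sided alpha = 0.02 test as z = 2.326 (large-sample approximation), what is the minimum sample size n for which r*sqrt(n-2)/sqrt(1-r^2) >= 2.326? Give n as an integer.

Need r·√(n−2)/√(1−r²) ≥ 2.326
√(n−2) ≥ 2.326·√(1−0.3136) / 0.56 = 2.326·0.828493 / 0.56 = 3.4412
n−2 ≥ 11.8419  ⇒  n ≥ 13.8419
Smallest integer n = 14

14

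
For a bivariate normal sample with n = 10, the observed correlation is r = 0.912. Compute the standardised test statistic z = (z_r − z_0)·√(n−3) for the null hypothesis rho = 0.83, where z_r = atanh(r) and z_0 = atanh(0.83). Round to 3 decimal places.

0.929

Fisher z: atanh(0.912) = 1.539284, atanh(0.83) = 1.188136
z = (z_r − z_0)·√(n−3) = (1.539284 − 1.188136)·√7 = 0.351148 · 2.645751 = 0.929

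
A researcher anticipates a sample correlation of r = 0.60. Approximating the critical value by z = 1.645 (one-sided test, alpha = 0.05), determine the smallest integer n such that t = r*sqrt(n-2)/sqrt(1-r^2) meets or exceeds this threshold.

Need r·√(n−2)/√(1−r²) ≥ 1.645
√(n−2) ≥ 1.645·√(1−0.3600) / 0.60 = 1.645·0.800000 / 0.60 = 2.1933
n−2 ≥ 4.8106  ⇒  n ≥ 6.8106
Smallest integer n = 7

7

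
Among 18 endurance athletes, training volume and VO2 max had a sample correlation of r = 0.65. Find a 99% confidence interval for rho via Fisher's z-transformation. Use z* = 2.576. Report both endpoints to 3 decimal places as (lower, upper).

Fisher z: z_r = atanh(r) = ½·ln((1+0.65)/(1−0.65)) = 0.775299
SE(z) = 1/√(n−3) = 1/√15 = 0.258199
99% ⇒ z* = 2.576; margin = 2.576·0.258199 = 0.665121
CI on z-scale: (0.110178, 1.440420)
Back-transform: tanh(0.110178) = 0.109734, tanh(1.440420) = 0.893782

(0.110, 0.894)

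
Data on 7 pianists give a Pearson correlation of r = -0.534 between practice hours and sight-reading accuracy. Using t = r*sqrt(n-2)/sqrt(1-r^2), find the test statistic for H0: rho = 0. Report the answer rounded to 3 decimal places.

-1.412

1 − r² = 1 − 0.285156 = 0.714844;  √(1−r²) = 0.845484
√(n−2) = √5 = 2.236068
t = r·√(n−2)/√(1−r²) = -0.534 · 2.236068 / 0.845484 = -1.412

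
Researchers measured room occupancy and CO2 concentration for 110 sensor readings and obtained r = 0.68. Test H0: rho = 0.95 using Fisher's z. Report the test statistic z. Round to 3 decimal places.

Fisher z: atanh(0.68) = 0.829114, atanh(0.95) = 1.831781
z = (z_r − z_0)·√(n−3) = (0.829114 − 1.831781)·√107 = -1.002667 · 10.344080 = -10.372

-10.372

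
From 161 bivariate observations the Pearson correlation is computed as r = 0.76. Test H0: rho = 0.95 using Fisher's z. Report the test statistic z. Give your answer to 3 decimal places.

Fisher z: atanh(0.76) = 0.996215, atanh(0.95) = 1.831781
z = (z_r − z_0)·√(n−3) = (0.996215 − 1.831781)·√158 = -0.835566 · 12.569805 = -10.503

-10.503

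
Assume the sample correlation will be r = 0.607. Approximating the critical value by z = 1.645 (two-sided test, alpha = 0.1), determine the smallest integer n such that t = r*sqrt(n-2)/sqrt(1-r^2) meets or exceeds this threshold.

7

r√(n−2)/√(1−r²) ≥ 1.645  ⇔  n−2 ≥ (1.645)²·(1−r²)/r²
(1−r²)/r² = (1−0.368449)/0.368449 = 1.7141
n ≥ 2 + 2.706025·1.7141 = 2 + 4.6384 = 6.6384
⌈6.6384⌉ = 7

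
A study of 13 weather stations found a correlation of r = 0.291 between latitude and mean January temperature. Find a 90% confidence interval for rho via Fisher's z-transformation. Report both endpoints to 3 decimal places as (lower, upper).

z_r = atanh(0.291) = 0.299658;  SE = 1/√(n−3) = 1/√10 = 0.316228
z-limits: 0.299658 ± 1.645·0.316228 = 0.299658 ± 0.520195 = [-0.220537, 0.819853]
ρ-limits: (tanh -0.220537, tanh 0.819853) = (-0.217, 0.675)

(-0.217, 0.675)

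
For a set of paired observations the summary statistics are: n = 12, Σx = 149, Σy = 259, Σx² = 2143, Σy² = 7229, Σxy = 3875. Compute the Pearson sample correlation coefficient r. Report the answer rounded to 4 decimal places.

Numerator: nΣxy − (Σx)(Σy) = 12·3875 − (149)(259) = 7909
Denominator: √[(nΣx²−(Σx)²)(nΣy²−(Σy)²)]
  nΣx²−(Σx)² = 12·2143 − 22201 = 3515;  nΣy²−(Σy)² = 12·7229 − 67081 = 19667
  √(3515·19667) = √69129505 = 8314.4155
r = 7909 / 8314.4155 = 0.9512

0.9512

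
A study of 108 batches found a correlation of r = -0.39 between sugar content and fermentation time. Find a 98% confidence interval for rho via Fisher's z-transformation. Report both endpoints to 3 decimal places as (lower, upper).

(-0.564, -0.183)

Fisher z: z_r = atanh(r) = ½·ln((1+(-0.39))/(1−(-0.39))) = -0.411800
SE(z) = 1/√(n−3) = 1/√105 = 0.097590
98% ⇒ z* = 2.326; margin = 2.326·0.097590 = 0.226994
CI on z-scale: (-0.638794, -0.184806)
Back-transform: tanh(-0.638794) = -0.564078, tanh(-0.184806) = -0.182730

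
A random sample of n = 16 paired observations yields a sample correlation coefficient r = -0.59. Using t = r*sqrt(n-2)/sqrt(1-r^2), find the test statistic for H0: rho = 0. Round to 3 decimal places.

-2.734

t = r·√(n−2) / √(1−r²) with r = -0.59, n = 16
  = -0.59·√14 / √(1 − 0.3481)
  = -0.59·3.741657 / 0.807403
  = -2.207578 / 0.807403 = -2.734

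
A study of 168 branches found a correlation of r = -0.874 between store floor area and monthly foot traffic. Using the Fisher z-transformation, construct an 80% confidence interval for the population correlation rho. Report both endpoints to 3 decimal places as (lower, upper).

(-0.896, -0.848)

Fisher z: z_r = atanh(r) = ½·ln((1+(-0.874))/(1−(-0.874))) = -1.349774
SE(z) = 1/√(n−3) = 1/√165 = 0.077850
80% ⇒ z* = 1.282; margin = 1.282·0.077850 = 0.099804
CI on z-scale: (-1.449578, -1.249970)
Back-transform: tanh(-1.449578) = -0.895609, tanh(-1.249970) = -0.848275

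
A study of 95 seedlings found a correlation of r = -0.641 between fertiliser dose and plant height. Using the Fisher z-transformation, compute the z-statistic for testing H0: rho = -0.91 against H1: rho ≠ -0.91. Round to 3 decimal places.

Fisher z: atanh(-0.641) = -0.759869, atanh(-0.91) = -1.527524
z = (z_r − z_0)·√(n−3) = (-0.759869 − (-1.527524))·√92 = 0.767655 · 9.591663 = 7.363

7.363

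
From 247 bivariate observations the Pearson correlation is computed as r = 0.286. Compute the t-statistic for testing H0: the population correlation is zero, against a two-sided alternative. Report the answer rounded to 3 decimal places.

t = r·√(n−2) / √(1−r²) with r = 0.286, n = 247
  = 0.286·√245 / √(1 − 0.081796)
  = 0.286·15.652476 / 0.958230
  = 4.476608 / 0.958230 = 4.672

4.672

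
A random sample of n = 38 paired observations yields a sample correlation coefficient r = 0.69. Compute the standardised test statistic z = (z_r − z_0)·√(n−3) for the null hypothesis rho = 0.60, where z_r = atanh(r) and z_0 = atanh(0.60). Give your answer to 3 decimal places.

0.916

z_r = atanh(0.69) = 0.847956,  z_0 = atanh(0.60) = 0.693147
SE = 1/√(n−3) = 1/√35 = 0.169031
z = (z_r − z_0)/SE = (0.847956 − 0.693147) / 0.169031 = 0.154809 / 0.169031 = 0.916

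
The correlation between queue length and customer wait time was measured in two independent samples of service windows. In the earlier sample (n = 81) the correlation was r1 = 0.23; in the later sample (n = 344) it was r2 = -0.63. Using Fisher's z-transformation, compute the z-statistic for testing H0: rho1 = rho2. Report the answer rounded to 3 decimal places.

7.773

Fisher z-transforms: z1 = atanh(0.23) = 0.234189, z2 = atanh(-0.63) = -0.741416; difference d = 0.975605
Var(d) = 1/78 + 1/341 = 0.0128205 + 0.0029326 = 0.0157531
z = d/√Var(d) = 0.975605 / √0.0157531 = 0.975605 / 0.125511 = 7.773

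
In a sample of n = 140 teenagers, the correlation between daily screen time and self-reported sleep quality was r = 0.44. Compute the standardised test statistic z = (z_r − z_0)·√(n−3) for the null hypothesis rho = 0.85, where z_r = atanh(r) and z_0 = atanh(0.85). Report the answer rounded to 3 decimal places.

-9.176

Fisher z: atanh(0.44) = 0.472231, atanh(0.85) = 1.256153
z = (z_r − z_0)·√(n−3) = (0.472231 − 1.256153)·√137 = -0.783922 · 11.704700 = -9.176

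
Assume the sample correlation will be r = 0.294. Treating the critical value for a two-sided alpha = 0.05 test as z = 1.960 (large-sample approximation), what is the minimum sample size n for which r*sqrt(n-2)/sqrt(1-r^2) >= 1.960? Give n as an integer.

43

r√(n−2)/√(1−r²) ≥ 1.960  ⇔  n−2 ≥ (1.960)²·(1−r²)/r²
(1−r²)/r² = (1−0.086436)/0.086436 = 10.5693
n ≥ 2 + 3.8416·10.5693 = 2 + 40.6030 = 42.6030
⌈42.6030⌉ = 43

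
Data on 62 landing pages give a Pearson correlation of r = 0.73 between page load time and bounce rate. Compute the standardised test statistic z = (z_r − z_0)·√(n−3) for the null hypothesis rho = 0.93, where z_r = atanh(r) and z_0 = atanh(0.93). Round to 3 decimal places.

z_r = atanh(0.73) = 0.928727,  z_0 = atanh(0.93) = 1.658390
SE = 1/√(n−3) = 1/√59 = 0.130189
z = (z_r − z_0)/SE = (0.928727 − 1.658390) / 0.130189 = -0.729663 / 0.130189 = -5.605

-5.605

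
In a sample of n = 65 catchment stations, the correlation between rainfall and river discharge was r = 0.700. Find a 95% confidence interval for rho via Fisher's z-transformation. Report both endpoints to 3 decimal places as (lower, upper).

z_r = atanh(0.700) = 0.867301;  SE = 1/√(n−3) = 1/√62 = 0.127000
z-limits: 0.867301 ± 1.960·0.127000 = 0.867301 ± 0.248920 = [0.618381, 1.116221]
ρ-limits: (tanh 0.618381, tanh 1.116221) = (0.550, 0.806)

(0.550, 0.806)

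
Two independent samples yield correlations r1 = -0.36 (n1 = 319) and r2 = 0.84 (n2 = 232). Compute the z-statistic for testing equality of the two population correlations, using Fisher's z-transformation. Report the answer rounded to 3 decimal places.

Fisher z-transforms: z1 = atanh(-0.36) = -0.376886, z2 = atanh(0.84) = 1.221174; difference d = -1.598060
Var(d) = 1/316 + 1/229 = 0.0031646 + 0.0043668 = 0.0075314
z = d/√Var(d) = -1.598060 / √0.0075314 = -1.598060 / 0.086784 = -18.414

-18.414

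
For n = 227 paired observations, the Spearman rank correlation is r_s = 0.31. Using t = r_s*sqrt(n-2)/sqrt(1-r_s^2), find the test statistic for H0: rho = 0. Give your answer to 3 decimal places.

4.891

t = r_s·√(n−2) / √(1−r_s²) with r_s = 0.31, n = 227
  = 0.31·√225 / √(1 − 0.0961)
  = 0.31·15.000000 / 0.950737
  = 4.650000 / 0.950737 = 4.891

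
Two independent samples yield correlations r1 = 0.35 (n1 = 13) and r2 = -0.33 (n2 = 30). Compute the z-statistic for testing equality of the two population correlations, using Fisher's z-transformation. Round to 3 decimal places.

1.913

Fisher z-transforms: z1 = atanh(0.35) = 0.365444, z2 = atanh(-0.33) = -0.342828; difference d = 0.708272
Var(d) = 1/10 + 1/27 = 0.1000000 + 0.0370370 = 0.1370370
z = d/√Var(d) = 0.708272 / √0.1370370 = 0.708272 / 0.370185 = 1.913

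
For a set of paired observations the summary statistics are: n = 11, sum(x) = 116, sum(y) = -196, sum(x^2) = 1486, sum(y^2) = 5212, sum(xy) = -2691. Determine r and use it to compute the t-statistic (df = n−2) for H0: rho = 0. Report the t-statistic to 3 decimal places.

-7.501

Numerator: nΣxy − (Σx)(Σy) = 11·(-2691) − (116)(-196) = -6865
Denominator: √[(nΣx²−(Σx)²)(nΣy²−(Σy)²)]
  nΣx²−(Σx)² = 11·1486 − 13456 = 2890;  nΣy²−(Σy)² = 11·5212 − 38416 = 18916
  √(2890·18916) = √54667240 = 7393.7298
r = -6865 / 7393.7298 = -0.9285
t = r·√(n−2)/√(1−r²) = -0.9285·√9 / √(1−0.862112) = -2.785500 / 0.371333 = -7.501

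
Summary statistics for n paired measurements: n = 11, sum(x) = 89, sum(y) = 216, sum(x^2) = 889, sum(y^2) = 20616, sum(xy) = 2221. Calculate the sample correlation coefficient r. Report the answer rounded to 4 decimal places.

0.2846

S_xy = nΣxy − ΣxΣy = 11·2221 − 89·216 = 24431 − 19224 = 5207
S_xx = nΣx² − (Σx)² = 11·889 − 89² = 9779 − 7921 = 1858
S_yy = nΣy² − (Σy)² = 11·20616 − 216² = 226776 − 46656 = 180120
r = S_xy / √(S_xx·S_yy) = 5207 / √(1858·180120) = 5207 / √334662960 = 5207 / 18293.7957 = 0.2846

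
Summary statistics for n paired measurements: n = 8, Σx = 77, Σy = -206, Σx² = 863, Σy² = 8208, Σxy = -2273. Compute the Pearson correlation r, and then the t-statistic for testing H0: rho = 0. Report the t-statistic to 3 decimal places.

Numerator: nΣxy − (Σx)(Σy) = 8·(-2273) − (77)(-206) = -2322
Denominator: √[(nΣx²−(Σx)²)(nΣy²−(Σy)²)]
  nΣx²−(Σx)² = 8·863 − 5929 = 975;  nΣy²−(Σy)² = 8·8208 − 42436 = 23228
  √(975·23228) = √22647300 = 4758.9179
r = -2322 / 4758.9179 = -0.4879
t = r·√(n−2)/√(1−r²) = -0.4879·√6 / √(1−0.238046) = -1.195106 / 0.872900 = -1.369

-1.369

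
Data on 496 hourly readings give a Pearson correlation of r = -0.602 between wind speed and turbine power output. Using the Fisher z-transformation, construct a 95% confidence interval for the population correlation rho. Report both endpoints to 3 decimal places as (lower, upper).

Fisher z: z_r = atanh(r) = ½·ln((1+(-0.602))/(1−(-0.602))) = -0.696278
SE(z) = 1/√(n−3) = 1/√493 = 0.045038
95% ⇒ z* = 1.960; margin = 1.960·0.045038 = 0.088274
CI on z-scale: (-0.784552, -0.608004)
Back-transform: tanh(-0.784552) = -0.655312, tanh(-0.608004) = -0.542721

(-0.655, -0.543)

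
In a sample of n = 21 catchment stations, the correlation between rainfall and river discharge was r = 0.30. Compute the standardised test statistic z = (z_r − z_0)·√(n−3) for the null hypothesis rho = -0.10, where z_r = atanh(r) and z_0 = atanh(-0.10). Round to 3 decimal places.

Fisher z: atanh(0.30) = 0.309520, atanh(-0.10) = -0.100335
z = (z_r − z_0)·√(n−3) = (0.309520 − (-0.100335))·√18 = 0.409855 · 4.242641 = 1.739

1.739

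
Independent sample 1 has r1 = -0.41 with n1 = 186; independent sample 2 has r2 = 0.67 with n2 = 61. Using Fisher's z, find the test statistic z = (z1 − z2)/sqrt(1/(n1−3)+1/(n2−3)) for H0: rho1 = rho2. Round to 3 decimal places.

z1 = atanh(-0.41) = -0.435611,  z2 = atanh(0.67) = 0.810743
SE = √(1/(n1−3) + 1/(n2−3)) = √(1/183 + 1/58) = √(0.0054645 + 0.0172414) = √0.0227059 = 0.150685
z = (z1 − z2)/SE = (-0.435611 − 0.810743) / 0.150685 = -1.246354 / 0.150685 = -8.271

-8.271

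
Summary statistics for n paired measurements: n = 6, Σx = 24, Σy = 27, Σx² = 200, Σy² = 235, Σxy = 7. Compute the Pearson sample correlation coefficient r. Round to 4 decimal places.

S_xy = nΣxy − ΣxΣy = 6·7 − 24·27 = 42 − 648 = -606
S_xx = nΣx² − (Σx)² = 6·200 − 24² = 1200 − 576 = 624
S_yy = nΣy² − (Σy)² = 6·235 − 27² = 1410 − 729 = 681
r = S_xy / √(S_xx·S_yy) = -606 / √(624·681) = -606 / √424944 = -606 / 651.8773 = -0.9296

-0.9296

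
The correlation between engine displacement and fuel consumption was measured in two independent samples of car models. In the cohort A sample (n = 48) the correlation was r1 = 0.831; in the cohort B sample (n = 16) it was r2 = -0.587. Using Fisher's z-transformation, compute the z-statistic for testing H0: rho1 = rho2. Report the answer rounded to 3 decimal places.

z1 = atanh(0.831) = 1.191359,  z2 = atanh(-0.587) = -0.673077
SE = √(1/(n1−3) + 1/(n2−3)) = √(1/45 + 1/13) = √(0.0222222 + 0.0769231) = √0.0991453 = 0.314873
z = (z1 − z2)/SE = (1.191359 − (-0.673077)) / 0.314873 = 1.864436 / 0.314873 = 5.921

5.921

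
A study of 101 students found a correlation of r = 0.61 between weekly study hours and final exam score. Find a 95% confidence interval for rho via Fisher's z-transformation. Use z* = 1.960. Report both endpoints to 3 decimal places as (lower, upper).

Fisher z: z_r = atanh(r) = ½·ln((1+0.61)/(1−0.61)) = 0.708921
SE(z) = 1/√(n−3) = 1/√98 = 0.101015
95% ⇒ z* = 1.960; margin = 1.960·0.101015 = 0.197989
CI on z-scale: (0.510932, 0.906910)
Back-transform: tanh(0.510932) = 0.470671, tanh(0.906910) = 0.719646

(0.471, 0.720)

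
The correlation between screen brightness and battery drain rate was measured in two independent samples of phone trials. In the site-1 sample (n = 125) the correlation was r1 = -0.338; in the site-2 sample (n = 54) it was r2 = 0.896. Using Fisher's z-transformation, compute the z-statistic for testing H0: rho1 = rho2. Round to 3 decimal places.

-10.815

z1 = atanh(-0.338) = -0.351833,  z2 = atanh(0.896) = 1.451555
SE = √(1/(n1−3) + 1/(n2−3)) = √(1/122 + 1/51) = √(0.0081967 + 0.0196078) = √0.0278045 = 0.166747
z = (z1 − z2)/SE = (-0.351833 − 1.451555) / 0.166747 = -1.803388 / 0.166747 = -10.815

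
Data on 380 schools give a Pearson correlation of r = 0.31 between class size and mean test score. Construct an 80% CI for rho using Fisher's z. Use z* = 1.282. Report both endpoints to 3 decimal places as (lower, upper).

(0.249, 0.368)

z_r = atanh(0.31) = 0.320545;  SE = 1/√(n−3) = 1/√377 = 0.051503
z-limits: 0.320545 ± 1.282·0.051503 = 0.320545 ± 0.066027 = [0.254518, 0.386572]
ρ-limits: (tanh 0.254518, tanh 0.386572) = (0.249, 0.368)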